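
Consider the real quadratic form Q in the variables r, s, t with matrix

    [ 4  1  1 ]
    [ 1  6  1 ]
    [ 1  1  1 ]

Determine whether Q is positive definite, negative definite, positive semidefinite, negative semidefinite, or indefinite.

An LDLᵀ factorisation of A has diagonal entries 4, 23/4, 15/23.
So there are 3 positive pivots.
Hence Q is positive definite.

positive definite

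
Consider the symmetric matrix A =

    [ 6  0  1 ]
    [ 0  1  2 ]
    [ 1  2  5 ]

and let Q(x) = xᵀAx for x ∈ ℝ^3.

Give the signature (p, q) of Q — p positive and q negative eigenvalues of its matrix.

Row-reducing A symmetrically gives the diagonal entries 6, 1, 5/6.
Counting signs: 3 positive.

(3, 0)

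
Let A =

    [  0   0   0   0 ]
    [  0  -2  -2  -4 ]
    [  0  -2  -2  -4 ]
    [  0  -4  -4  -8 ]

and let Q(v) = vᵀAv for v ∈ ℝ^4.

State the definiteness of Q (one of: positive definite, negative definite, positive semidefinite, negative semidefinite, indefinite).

negative semidefinite

Congruent diagonalization of A (simultaneous row and column reduction) yields pivots 0, -2, 0, 0.
Counting signs: 1 negative, 3 zero.
Hence Q is negative semidefinite.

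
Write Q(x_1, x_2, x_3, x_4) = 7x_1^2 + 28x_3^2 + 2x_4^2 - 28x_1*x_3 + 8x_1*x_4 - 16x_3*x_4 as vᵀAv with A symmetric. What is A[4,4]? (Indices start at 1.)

2

The coefficient of x_4^2 in Q is 2, and that is exactly A[4,4].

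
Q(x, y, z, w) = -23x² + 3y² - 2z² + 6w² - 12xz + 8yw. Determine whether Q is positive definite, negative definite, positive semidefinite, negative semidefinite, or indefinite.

The associated matrix is A = [[-23, 0, -6, 0], [0, 3, 0, 4], [-6, 0, -2, 0], [0, 4, 0, 6]].
Symmetric row and column elimination reduces A to a congruent diagonal form with pivots -23, 3, -10/23, 2/3.
So there are 2 positive, 2 negative pivots.
Hence Q is indefinite.

indefinite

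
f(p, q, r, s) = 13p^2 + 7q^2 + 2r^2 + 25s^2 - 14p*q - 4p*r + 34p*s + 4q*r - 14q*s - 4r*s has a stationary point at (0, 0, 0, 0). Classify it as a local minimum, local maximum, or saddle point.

local minimum

The Hessian at the origin is H = [[26, -14, -4, 34], [-14, 14, 4, -14], [-4, 4, 4, -4], [34, -14, -4, 50]].
Applying the same elementary operations to the rows and columns of H produces a congruent diagonal matrix with entries 26, 84/13, 20/7, 8/3.
Counting signs: 4 positive.
H is positive definite, so the origin is a strict local minimum.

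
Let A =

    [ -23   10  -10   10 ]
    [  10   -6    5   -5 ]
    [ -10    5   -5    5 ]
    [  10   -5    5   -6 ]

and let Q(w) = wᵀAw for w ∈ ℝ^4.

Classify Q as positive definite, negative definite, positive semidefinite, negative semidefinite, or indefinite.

Symmetric row and column elimination reduces A to a congruent diagonal form with pivots -23, -38/23, -15/38, -1.
That gives 4 negative pivots.
Hence Q is negative definite.

negative definite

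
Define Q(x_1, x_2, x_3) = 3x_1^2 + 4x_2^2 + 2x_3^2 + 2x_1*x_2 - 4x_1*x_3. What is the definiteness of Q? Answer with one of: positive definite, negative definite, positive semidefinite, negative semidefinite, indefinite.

The symmetric matrix of Q is A = [[3, 1, -2], [1, 4, 0], [-2, 0, 2]].
Leading principal minors: Δ_1 = 3, Δ_2 = 11, Δ_3 = 6.
All leading principal minors are positive, so by Sylvester's criterion Q is positive definite.

positive definite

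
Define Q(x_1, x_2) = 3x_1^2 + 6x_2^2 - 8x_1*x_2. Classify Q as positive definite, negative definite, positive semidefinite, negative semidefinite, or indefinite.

The symmetric matrix of Q is A = [[3, -4], [-4, 6]].
Leading principal minors: Δ_1 = 3, Δ_2 = 2.
All leading principal minors are positive, so by Sylvester's criterion Q is positive definite.

positive definite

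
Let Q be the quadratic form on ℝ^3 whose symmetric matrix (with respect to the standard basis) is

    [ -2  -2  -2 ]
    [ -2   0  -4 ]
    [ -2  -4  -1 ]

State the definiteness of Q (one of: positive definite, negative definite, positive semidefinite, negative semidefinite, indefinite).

indefinite

Congruent diagonalization of A (simultaneous row and column reduction) yields pivots -2, 2, -1.
Counting signs: 1 positive, 2 negative.
Hence Q is indefinite.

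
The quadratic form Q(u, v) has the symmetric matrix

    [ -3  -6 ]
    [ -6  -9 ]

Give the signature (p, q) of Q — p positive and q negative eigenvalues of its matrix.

Row-reducing A symmetrically gives the diagonal entries -3, 3.
That gives 1 positive, 1 negative pivots.

(1, 1)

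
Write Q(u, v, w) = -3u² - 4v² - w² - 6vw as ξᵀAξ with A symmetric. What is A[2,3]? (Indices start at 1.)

The coefficient of v·w in Q is -6. For a symmetric A this equals A[2,3] + A[3,2] = 2·A[2,3].
So A[2,3] = -6/2 = -3.

-3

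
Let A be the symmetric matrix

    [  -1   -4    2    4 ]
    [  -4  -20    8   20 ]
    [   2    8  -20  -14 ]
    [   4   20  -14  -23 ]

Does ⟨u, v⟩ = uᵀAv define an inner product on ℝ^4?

no

Leading principal minors: Δ_1 = -1, Δ_2 = 4, Δ_3 = -64, Δ_4 = 48.
The signs alternate starting with Δ_1 < 0, so by Sylvester's criterion Q is negative definite.
⟨·,·⟩ is an inner product exactly when A is positive definite.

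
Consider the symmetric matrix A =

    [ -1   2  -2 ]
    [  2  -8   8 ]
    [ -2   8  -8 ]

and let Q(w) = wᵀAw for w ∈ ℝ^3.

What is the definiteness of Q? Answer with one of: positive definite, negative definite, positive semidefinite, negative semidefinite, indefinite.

Symmetric row and column elimination reduces A to a congruent diagonal form with pivots -1, -4, 0.
That gives 2 negative, 1 zero pivots.
Hence Q is negative semidefinite.

negative semidefinite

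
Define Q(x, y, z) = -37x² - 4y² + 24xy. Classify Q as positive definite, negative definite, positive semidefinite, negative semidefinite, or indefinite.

The symmetric matrix is A = [[-37, 12, 0], [12, -4, 0], [0, 0, 0]].
Row-reducing A symmetrically gives the diagonal entries -37, -4/37, 0.
So there are 2 negative, 1 zero pivots.
Hence Q is negative semidefinite.

negative semidefinite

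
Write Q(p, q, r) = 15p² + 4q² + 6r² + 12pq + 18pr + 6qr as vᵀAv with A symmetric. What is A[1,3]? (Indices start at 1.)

The coefficient of p·r in Q is 18. For a symmetric A this equals A[1,3] + A[3,1] = 2·A[1,3].
So A[1,3] = 18/2 = 9.

9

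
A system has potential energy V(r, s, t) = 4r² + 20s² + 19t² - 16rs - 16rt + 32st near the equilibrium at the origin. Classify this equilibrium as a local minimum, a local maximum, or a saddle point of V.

The Hessian at the origin is H = [[8, -16, -16], [-16, 40, 32], [-16, 32, 38]].
Row-reducing H symmetrically gives the diagonal entries 8, 8, 6.
Counting signs: 3 positive.
H is positive definite, so the origin is a strict local minimum.

local minimum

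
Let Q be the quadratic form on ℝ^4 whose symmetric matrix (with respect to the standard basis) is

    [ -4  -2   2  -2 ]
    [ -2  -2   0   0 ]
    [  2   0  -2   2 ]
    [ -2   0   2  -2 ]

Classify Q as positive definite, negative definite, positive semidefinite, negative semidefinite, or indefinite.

negative semidefinite

Congruent diagonalization of A (simultaneous row and column reduction) yields pivots -4, -1, 0, 0.
So there are 2 negative, 2 zero pivots.
Hence Q is negative semidefinite.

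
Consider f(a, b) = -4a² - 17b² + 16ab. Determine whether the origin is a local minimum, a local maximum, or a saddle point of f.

The Hessian at the origin is H = [[-8, 16], [16, -34]].
det H = -8·-34 − (16)² = 16 > 0 and H[1,1] = -8 < 0, so H is negative definite.
Therefore the origin is a local maximum.

local maximum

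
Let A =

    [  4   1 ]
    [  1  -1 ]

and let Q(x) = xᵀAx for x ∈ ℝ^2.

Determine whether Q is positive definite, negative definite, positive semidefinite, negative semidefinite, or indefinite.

For the 2×2 matrix [[4, 1], [1, -1]]: det = 4·-1 − (1)² = -5, trace = 3.
det < 0 so the eigenvalues have opposite signs; the form is indefinite.

indefinite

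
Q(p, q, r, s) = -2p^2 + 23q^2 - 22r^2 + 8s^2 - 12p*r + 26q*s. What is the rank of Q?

4

Write A = [[-2, 0, -6, 0], [0, 23, 0, 13], [-6, 0, -22, 0], [0, 13, 0, 8]].
Symmetric row and column elimination reduces A to a congruent diagonal form with pivots -2, 23, -4, 15/23.
That gives 2 positive, 2 negative pivots.
The rank is the number of nonzero pivots: 4.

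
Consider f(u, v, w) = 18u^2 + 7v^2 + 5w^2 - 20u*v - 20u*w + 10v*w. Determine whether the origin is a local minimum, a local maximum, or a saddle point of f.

The Hessian at the origin is H = [[36, -20, -20], [-20, 14, 10], [-20, 10, 10]].
Applying the same elementary operations to the rows and columns of H produces a congruent diagonal matrix with entries 36, 26/9, -20/13.
That gives 2 positive, 1 negative pivots.
H is indefinite, so the origin is a saddle point.

saddle point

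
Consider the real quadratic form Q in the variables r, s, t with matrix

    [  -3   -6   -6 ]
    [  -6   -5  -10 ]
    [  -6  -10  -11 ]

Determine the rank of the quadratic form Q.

3

An LDLᵀ factorisation of A has diagonal entries -3, 7, 3/7.
Counting signs: 2 positive, 1 negative.
The rank is the number of nonzero pivots: 3.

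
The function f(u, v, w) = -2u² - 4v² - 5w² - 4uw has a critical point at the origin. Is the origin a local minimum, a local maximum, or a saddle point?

The Hessian at the origin is H = [[-4, 0, -4], [0, -8, 0], [-4, 0, -10]].
Symmetric row and column elimination reduces H to a congruent diagonal form with pivots -4, -8, -6.
So there are 3 negative pivots.
H is negative definite, so the origin is a strict local maximum.

local maximum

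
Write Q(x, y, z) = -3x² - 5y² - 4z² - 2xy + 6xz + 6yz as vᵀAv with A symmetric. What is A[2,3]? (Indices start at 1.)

3

The coefficient of y·z in Q is 6. For a symmetric A this equals A[2,3] + A[3,2] = 2·A[2,3].
So A[2,3] = 6/2 = 3.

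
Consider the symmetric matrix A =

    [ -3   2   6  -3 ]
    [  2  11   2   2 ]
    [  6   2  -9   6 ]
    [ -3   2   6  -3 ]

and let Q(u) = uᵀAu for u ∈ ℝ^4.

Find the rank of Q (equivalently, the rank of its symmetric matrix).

3

Symmetric row and column elimination reduces A to a congruent diagonal form with pivots -3, 37/3, 3/37, 0.
That gives 2 positive, 1 negative, 1 zero pivots.
The rank is the number of nonzero pivots: 3.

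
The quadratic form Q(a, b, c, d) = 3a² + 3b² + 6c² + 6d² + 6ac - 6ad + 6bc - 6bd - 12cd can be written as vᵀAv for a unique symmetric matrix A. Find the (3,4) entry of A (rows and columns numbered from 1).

-6

The coefficient of c·d in Q is -12. For a symmetric A this equals A[3,4] + A[4,3] = 2·A[3,4].
So A[3,4] = -12/2 = -6.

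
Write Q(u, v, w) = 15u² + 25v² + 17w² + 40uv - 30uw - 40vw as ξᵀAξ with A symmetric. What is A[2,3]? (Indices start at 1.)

-20

The coefficient of v·w in Q is -40. For a symmetric A this equals A[2,3] + A[3,2] = 2·A[2,3].
So A[2,3] = -40/2 = -20.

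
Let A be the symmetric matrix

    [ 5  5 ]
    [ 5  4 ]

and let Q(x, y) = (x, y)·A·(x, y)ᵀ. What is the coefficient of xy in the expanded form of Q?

The coefficient of xy is A[1,2] + A[2,1] = 2·5 = 10.

10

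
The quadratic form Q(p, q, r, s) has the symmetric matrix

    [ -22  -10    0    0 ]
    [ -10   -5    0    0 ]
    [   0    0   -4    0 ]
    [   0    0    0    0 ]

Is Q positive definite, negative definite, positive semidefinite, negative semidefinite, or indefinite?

negative semidefinite

Symmetric row and column elimination reduces A to a congruent diagonal form with pivots -22, -5/11, -4, 0.
Counting signs: 3 negative, 1 zero.
Hence Q is negative semidefinite.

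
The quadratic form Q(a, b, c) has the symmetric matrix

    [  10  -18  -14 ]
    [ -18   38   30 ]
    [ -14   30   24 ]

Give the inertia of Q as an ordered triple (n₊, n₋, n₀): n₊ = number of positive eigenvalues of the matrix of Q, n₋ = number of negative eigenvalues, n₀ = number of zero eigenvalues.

Row-reducing A symmetrically gives the diagonal entries 10, 28/5, 2/7.
Counting signs: 3 positive.

(3, 0, 0)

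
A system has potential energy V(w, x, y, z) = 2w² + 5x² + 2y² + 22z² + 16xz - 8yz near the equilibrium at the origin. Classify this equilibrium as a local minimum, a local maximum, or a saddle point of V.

The Hessian at the origin is H = [[4, 0, 0, 0], [0, 10, 0, 16], [0, 0, 4, -8], [0, 16, -8, 44]].
Row-reducing H symmetrically gives the diagonal entries 4, 10, 4, 12/5.
That gives 4 positive pivots.
H is positive definite, so the origin is a strict local minimum.

local minimum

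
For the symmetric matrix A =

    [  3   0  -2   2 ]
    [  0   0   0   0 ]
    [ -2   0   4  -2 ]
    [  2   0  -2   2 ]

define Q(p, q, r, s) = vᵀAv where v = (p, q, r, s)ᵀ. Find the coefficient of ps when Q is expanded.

4

The coefficient of ps is A[1,4] + A[4,1] = 2·2 = 4.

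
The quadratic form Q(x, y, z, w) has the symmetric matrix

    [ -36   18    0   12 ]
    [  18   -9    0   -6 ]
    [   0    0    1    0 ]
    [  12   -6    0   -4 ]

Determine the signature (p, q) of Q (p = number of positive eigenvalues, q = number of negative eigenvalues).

(1, 1)

Symmetric row and column elimination reduces A to a congruent diagonal form with pivots -36, 0, 1, 0.
Counting signs: 1 positive, 1 negative, 2 zero.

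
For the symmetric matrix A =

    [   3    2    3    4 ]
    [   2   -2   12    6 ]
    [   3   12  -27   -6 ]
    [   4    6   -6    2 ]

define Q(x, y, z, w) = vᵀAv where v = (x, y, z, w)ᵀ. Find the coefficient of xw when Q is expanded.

The coefficient of xw is A[1,4] + A[4,1] = 2·4 = 8.

8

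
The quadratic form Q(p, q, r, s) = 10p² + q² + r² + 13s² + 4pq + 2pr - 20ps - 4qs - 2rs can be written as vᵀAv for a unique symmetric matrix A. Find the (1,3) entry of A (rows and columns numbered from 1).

The coefficient of p·r in Q is 2. For a symmetric A this equals A[1,3] + A[3,1] = 2·A[1,3].
So A[1,3] = 2/2 = 1.

1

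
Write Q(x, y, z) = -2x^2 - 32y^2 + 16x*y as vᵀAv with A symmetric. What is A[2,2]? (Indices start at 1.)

The coefficient of y^2 in Q is -32, and that is exactly A[2,2].

-32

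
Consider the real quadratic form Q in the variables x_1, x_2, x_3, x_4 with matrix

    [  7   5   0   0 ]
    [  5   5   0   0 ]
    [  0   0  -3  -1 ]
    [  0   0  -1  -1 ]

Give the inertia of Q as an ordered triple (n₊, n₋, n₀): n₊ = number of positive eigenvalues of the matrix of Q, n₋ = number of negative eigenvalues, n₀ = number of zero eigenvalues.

Congruent diagonalization of A (simultaneous row and column reduction) yields pivots 7, 10/7, -3, -2/3.
Counting signs: 2 positive, 2 negative.

(2, 2, 0)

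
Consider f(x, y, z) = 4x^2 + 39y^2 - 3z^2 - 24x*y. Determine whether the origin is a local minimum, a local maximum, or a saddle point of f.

saddle point

The Hessian at the origin is H = [[8, -24, 0], [-24, 78, 0], [0, 0, -6]].
Symmetric row and column elimination reduces H to a congruent diagonal form with pivots 8, 6, -6.
So there are 2 positive, 1 negative pivots.
H is indefinite, so the origin is a saddle point.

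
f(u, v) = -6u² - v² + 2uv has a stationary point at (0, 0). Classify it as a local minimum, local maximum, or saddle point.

The Hessian at the origin is H = [[-12, 2], [2, -2]].
det H = -12·-2 − (2)² = 20 > 0 and H[1,1] = -12 < 0, so H is negative definite.
Therefore the origin is a local maximum.

local maximum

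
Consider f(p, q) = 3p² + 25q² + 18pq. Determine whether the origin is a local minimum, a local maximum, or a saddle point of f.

saddle point

The Hessian at the origin is H = [[6, 18], [18, 50]].
det H = 6·50 − (18)² = -24 < 0, so H is indefinite.
Therefore the origin is a saddle point.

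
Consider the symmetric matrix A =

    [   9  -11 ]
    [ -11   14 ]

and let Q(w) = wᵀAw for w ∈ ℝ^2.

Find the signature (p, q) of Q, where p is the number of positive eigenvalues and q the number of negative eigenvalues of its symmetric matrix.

(2, 0)

Row-reducing A symmetrically gives the diagonal entries 9, 5/9.
Counting signs: 2 positive.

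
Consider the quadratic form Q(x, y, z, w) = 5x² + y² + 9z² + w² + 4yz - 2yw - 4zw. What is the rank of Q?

The associated matrix is A = [[5, 0, 0, 0], [0, 1, 2, -1], [0, 2, 9, -2], [0, -1, -2, 1]].
Congruent diagonalization of A (simultaneous row and column reduction) yields pivots 5, 1, 5, 0.
So there are 3 positive, 1 zero pivots.
The rank is the number of nonzero pivots: 3.

3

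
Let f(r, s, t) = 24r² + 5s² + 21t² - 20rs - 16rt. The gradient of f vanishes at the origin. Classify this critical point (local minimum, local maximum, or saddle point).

The Hessian at the origin is H = [[48, -20, -16], [-20, 10, 0], [-16, 0, 42]].
Congruent diagonalization of H (simultaneous row and column reduction) yields pivots 48, 5/3, 10.
That gives 3 positive pivots.
H is positive definite, so the origin is a strict local minimum.

local minimum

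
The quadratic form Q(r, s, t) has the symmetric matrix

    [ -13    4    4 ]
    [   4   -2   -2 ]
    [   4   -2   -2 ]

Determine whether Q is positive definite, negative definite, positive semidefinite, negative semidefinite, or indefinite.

Applying the same elementary operations to the rows and columns of A produces a congruent diagonal matrix with entries -13, -10/13, 0.
That gives 2 negative, 1 zero pivots.
Hence Q is negative semidefinite.

negative semidefinite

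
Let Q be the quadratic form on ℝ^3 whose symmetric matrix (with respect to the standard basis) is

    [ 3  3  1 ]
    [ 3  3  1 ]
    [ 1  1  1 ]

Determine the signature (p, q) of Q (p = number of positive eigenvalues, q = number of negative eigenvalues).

Applying the same elementary operations to the rows and columns of A produces a congruent diagonal matrix with entries 3, 0, 2/3.
That gives 2 positive, 1 zero pivots.

(2, 0)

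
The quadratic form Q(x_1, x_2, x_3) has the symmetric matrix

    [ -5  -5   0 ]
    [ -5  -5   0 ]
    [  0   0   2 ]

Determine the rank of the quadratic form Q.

2

Congruent diagonalization of A (simultaneous row and column reduction) yields pivots -5, 0, 2.
Counting signs: 1 positive, 1 negative, 1 zero.
The rank is the number of nonzero pivots: 2.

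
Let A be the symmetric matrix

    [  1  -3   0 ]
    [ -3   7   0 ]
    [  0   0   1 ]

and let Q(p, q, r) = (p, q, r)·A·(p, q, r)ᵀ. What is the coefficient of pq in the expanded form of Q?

The coefficient of pq is A[1,2] + A[2,1] = 2·(-3) = -6.

-6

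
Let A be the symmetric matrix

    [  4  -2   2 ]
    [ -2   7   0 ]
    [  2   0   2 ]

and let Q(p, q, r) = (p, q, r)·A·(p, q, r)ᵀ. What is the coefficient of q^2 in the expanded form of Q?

7

The coefficient of q^2 is the diagonal entry A[2,2] = 7.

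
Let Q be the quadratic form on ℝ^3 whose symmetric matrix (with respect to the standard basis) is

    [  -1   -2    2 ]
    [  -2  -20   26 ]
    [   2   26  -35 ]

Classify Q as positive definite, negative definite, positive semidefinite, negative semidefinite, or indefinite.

Symmetric row and column elimination reduces A to a congruent diagonal form with pivots -1, -16, -3/4.
So there are 3 negative pivots.
Hence Q is negative definite.

negative definite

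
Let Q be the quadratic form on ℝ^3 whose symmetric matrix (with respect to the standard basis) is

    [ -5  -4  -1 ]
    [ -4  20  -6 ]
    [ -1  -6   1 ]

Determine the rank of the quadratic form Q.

3

Symmetric row and column elimination reduces A to a congruent diagonal form with pivots -5, 116/5, 1/29.
So there are 2 positive, 1 negative pivots.
The rank is the number of nonzero pivots: 3.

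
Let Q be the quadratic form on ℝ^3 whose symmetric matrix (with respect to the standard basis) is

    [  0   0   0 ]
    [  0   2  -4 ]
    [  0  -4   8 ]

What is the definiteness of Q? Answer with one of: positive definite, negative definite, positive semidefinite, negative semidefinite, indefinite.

positive semidefinite

Applying the same elementary operations to the rows and columns of A produces a congruent diagonal matrix with entries 0, 2, 0.
That gives 1 positive, 2 zero pivots.
Hence Q is positive semidefinite.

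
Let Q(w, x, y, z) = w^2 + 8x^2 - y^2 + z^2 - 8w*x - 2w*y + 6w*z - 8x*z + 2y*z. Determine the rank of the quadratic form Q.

2

The symmetric matrix is A = [[1, -4, -1, 3], [-4, 8, 0, -4], [-1, 0, -1, 1], [3, -4, 1, 1]].
Congruent diagonalization of A (simultaneous row and column reduction) yields pivots 1, -8, 0, 0.
So there are 1 positive, 1 negative, 2 zero pivots.
The rank is the number of nonzero pivots: 2.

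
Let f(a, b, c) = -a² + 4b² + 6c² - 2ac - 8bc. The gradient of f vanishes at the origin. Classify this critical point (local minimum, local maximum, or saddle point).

saddle point

The Hessian at the origin is H = [[-2, 0, -2], [0, 8, -8], [-2, -8, 12]].
Row-reducing H symmetrically gives the diagonal entries -2, 8, 6.
So there are 2 positive, 1 negative pivots.
H is indefinite, so the origin is a saddle point.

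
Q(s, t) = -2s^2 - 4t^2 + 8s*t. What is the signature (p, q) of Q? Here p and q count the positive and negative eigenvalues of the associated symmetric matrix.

Write A = [[-2, 4], [4, -4]].
An LDLᵀ factorisation of A has diagonal entries -2, 4.
That gives 1 positive, 1 negative pivots.

(1, 1)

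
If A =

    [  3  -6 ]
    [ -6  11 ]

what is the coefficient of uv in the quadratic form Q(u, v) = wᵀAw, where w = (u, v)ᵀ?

-12

The coefficient of uv is A[1,2] + A[2,1] = 2·(-6) = -12.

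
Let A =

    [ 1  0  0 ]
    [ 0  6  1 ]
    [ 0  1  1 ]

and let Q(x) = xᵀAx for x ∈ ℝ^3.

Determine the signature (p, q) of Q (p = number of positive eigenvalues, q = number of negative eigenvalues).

(3, 0)

Applying the same elementary operations to the rows and columns of A produces a congruent diagonal matrix with entries 1, 6, 5/6.
Counting signs: 3 positive.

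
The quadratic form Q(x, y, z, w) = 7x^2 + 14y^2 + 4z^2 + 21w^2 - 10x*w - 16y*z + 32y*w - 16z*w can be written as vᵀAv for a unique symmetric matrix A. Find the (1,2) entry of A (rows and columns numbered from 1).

0

The coefficient of x·y in Q is 0. For a symmetric A this equals A[1,2] + A[2,1] = 2·A[1,2].
So A[1,2] = 0/2 = 0.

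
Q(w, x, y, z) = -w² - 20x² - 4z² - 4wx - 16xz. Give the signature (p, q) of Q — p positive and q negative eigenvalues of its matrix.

(0, 2)

Write A = [[-1, -2, 0, 0], [-2, -20, 0, -8], [0, 0, 0, 0], [0, -8, 0, -4]].
Congruent diagonalization of A (simultaneous row and column reduction) yields pivots -1, -16, 0, 0.
So there are 2 negative, 2 zero pivots.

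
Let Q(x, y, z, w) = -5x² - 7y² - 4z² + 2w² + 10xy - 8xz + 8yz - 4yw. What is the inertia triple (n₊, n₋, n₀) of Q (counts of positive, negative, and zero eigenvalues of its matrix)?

Write A = [[-5, 5, -4, 0], [5, -7, 4, -2], [-4, 4, -4, 0], [0, -2, 0, 2]].
Applying the same elementary operations to the rows and columns of A produces a congruent diagonal matrix with entries -5, -2, -4/5, 4.
That gives 1 positive, 3 negative pivots.

(1, 3, 0)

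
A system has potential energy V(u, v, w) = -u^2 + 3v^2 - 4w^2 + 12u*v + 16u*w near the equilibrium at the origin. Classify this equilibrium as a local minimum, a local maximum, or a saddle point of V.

The Hessian at the origin is H = [[-2, 12, 16], [12, 6, 0], [16, 0, -8]].
Applying the same elementary operations to the rows and columns of H produces a congruent diagonal matrix with entries -2, 78, 24/13.
That gives 2 positive, 1 negative pivots.
H is indefinite, so the origin is a saddle point.

saddle point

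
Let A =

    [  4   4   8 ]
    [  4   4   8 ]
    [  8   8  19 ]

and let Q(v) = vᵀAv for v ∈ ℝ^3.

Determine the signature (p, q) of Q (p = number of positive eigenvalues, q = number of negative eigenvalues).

(2, 0)

Congruent diagonalization of A (simultaneous row and column reduction) yields pivots 4, 0, 3.
Counting signs: 2 positive, 1 zero.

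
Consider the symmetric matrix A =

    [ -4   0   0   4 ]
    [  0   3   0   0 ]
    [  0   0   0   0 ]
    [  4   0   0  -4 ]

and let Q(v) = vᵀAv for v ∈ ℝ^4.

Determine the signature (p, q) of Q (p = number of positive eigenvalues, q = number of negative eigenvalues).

Congruent diagonalization of A (simultaneous row and column reduction) yields pivots -4, 3, 0, 0.
That gives 1 positive, 1 negative, 2 zero pivots.

(1, 1)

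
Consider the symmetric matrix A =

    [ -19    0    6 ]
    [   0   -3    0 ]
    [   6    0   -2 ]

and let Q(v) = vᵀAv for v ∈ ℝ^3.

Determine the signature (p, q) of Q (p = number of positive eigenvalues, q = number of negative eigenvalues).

(0, 3)

Congruent diagonalization of A (simultaneous row and column reduction) yields pivots -19, -3, -2/19.
Counting signs: 3 negative.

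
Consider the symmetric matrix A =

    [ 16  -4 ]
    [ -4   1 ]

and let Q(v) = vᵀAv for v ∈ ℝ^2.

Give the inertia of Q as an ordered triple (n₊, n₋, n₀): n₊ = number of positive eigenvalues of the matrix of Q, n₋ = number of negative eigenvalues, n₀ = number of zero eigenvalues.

Symmetric row and column elimination reduces A to a congruent diagonal form with pivots 16, 0.
So there are 1 positive, 1 zero pivots.

(1, 0, 1)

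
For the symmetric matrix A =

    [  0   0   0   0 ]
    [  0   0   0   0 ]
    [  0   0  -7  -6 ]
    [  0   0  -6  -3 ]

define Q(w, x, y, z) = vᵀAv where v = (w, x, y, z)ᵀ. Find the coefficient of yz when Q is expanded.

The coefficient of yz is A[3,4] + A[4,3] = 2·(-6) = -12.

-12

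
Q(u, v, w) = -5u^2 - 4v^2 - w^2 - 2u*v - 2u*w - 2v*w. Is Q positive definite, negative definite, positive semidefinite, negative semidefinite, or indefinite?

negative definite

The symmetric matrix is A = [[-5, -1, -1], [-1, -4, -1], [-1, -1, -1]].
Row-reducing A symmetrically gives the diagonal entries -5, -19/5, -12/19.
That gives 3 negative pivots.
Hence Q is negative definite.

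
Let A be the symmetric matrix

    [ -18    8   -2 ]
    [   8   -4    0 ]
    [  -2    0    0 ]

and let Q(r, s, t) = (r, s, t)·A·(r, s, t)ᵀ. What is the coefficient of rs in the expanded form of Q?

16

The coefficient of rs is A[1,2] + A[2,1] = 2·8 = 16.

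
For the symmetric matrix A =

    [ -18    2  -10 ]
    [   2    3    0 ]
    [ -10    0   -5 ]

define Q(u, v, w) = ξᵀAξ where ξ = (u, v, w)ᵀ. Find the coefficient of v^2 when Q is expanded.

3

The coefficient of v^2 is the diagonal entry A[2,2] = 3.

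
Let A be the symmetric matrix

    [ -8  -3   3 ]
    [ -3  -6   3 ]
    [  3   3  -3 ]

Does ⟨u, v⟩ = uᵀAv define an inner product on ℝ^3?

no

Applying the same elementary operations to the rows and columns of A produces a congruent diagonal matrix with entries -8, -39/8, -15/13.
That gives 3 negative pivots.
Hence Q is negative definite.
⟨·,·⟩ is an inner product exactly when A is positive definite.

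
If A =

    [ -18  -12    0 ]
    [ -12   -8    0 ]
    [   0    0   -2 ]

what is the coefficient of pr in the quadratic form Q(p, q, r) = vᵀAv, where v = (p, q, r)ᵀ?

The coefficient of pr is A[1,3] + A[3,1] = 2·0 = 0.

0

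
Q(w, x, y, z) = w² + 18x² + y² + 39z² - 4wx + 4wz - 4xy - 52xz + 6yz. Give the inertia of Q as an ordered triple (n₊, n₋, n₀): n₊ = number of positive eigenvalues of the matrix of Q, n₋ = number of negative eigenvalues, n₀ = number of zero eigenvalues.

(4, 0, 0)

The symmetric matrix is A = [[1, -2, 0, 2], [-2, 18, -2, -26], [0, -2, 1, 3], [2, -26, 3, 39]].
Row-reducing A symmetrically gives the diagonal entries 1, 14, 5/7, 2/5.
So there are 4 positive pivots.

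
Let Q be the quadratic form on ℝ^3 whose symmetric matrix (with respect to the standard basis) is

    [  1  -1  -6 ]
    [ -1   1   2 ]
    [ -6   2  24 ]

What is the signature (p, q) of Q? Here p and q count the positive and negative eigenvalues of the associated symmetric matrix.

By Sylvester's law of inertia any congruent diagonalization of A has 2 positive, 1 negative and 0 zero entries.

(2, 1)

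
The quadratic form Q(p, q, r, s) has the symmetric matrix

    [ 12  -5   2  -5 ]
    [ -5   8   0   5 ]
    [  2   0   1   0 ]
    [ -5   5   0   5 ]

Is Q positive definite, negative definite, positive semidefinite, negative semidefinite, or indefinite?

positive definite

Leading principal minors: Δ_1 = 12, Δ_2 = 71, Δ_3 = 39, Δ_4 = 45.
All leading principal minors are positive, so by Sylvester's criterion Q is positive definite.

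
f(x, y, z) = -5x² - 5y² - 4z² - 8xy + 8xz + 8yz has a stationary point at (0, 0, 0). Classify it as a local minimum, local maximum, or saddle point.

local maximum

The Hessian at the origin is H = [[-10, -8, 8], [-8, -10, 8], [8, 8, -8]].
Row-reducing H symmetrically gives the diagonal entries -10, -18/5, -8/9.
Counting signs: 3 negative.
H is negative definite, so the origin is a strict local maximum.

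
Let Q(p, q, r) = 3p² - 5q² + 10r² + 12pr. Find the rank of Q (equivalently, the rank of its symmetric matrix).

The symmetric matrix is A = [[3, 0, 6], [0, -5, 0], [6, 0, 10]].
An LDLᵀ factorisation of A has diagonal entries 3, -5, -2.
That gives 1 positive, 2 negative pivots.
The rank is the number of nonzero pivots: 3.

3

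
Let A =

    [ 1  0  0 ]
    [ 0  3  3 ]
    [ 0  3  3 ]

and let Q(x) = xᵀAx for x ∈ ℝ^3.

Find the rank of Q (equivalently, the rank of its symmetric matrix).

Congruent diagonalization of A (simultaneous row and column reduction) yields pivots 1, 3, 0.
So there are 2 positive, 1 zero pivots.
The rank is the number of nonzero pivots: 2.

2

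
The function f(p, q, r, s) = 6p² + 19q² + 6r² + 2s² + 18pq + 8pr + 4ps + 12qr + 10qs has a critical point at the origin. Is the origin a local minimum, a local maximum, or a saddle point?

The Hessian at the origin is H = [[12, 18, 8, 4], [18, 38, 12, 10], [8, 12, 12, 0], [4, 10, 0, 4]].
Applying the same elementary operations to the rows and columns of H produces a congruent diagonal matrix with entries 12, 11, 20/3, 8/55.
That gives 4 positive pivots.
H is positive definite, so the origin is a strict local minimum.

local minimum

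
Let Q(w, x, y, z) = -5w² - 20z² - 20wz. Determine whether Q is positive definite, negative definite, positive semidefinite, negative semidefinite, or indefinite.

The associated matrix is A = [[-5, 0, 0, -10], [0, 0, 0, 0], [0, 0, 0, 0], [-10, 0, 0, -20]].
Congruent diagonalization of A (simultaneous row and column reduction) yields pivots -5, 0, 0, 0.
So there are 1 negative, 3 zero pivots.
Hence Q is negative semidefinite.

negative semidefinite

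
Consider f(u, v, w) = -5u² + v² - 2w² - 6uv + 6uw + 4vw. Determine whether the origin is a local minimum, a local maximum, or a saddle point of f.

The Hessian at the origin is H = [[-10, -6, 6], [-6, 2, 4], [6, 4, -4]].
Congruent diagonalization of H (simultaneous row and column reduction) yields pivots -10, 28/5, -3/7.
So there are 1 positive, 2 negative pivots.
H is indefinite, so the origin is a saddle point.

saddle point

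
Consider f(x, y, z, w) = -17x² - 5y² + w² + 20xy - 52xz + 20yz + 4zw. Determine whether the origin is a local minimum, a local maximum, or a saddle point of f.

The Hessian at the origin is H = [[-34, 20, -52, 0], [20, -10, 20, 0], [-52, 20, 0, 4], [0, 0, 4, 2]].
An LDLᵀ factorisation of H has diagonal entries -34, 30/17, 16, 1.
That gives 3 positive, 1 negative pivots.
H is indefinite, so the origin is a saddle point.

saddle point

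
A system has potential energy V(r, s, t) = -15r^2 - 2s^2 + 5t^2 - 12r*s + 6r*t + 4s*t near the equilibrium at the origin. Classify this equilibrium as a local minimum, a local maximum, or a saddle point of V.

The Hessian at the origin is H = [[-30, -12, 6], [-12, -4, 4], [6, 4, 10]].
Applying the same elementary operations to the rows and columns of H produces a congruent diagonal matrix with entries -30, 4/5, 8.
Counting signs: 2 positive, 1 negative.
H is indefinite, so the origin is a saddle point.

saddle point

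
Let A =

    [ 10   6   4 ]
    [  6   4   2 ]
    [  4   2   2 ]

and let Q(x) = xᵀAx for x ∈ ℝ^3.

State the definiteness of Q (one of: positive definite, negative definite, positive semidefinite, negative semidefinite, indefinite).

Symmetric row and column elimination reduces A to a congruent diagonal form with pivots 10, 2/5, 0.
That gives 2 positive, 1 zero pivots.
Hence Q is positive semidefinite.

positive semidefinite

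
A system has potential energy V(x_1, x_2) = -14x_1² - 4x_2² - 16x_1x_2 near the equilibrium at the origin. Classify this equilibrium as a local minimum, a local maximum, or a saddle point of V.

saddle point

The Hessian at the origin is H = [[-28, -16], [-16, -8]].
det H = -28·-8 − (-16)² = -32 < 0, so H is indefinite.
Therefore the origin is a saddle point.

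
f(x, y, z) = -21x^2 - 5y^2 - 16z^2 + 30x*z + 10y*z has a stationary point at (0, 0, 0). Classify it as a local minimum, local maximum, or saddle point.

local maximum

The Hessian at the origin is H = [[-42, 0, 30], [0, -10, 10], [30, 10, -32]].
Applying the same elementary operations to the rows and columns of H produces a congruent diagonal matrix with entries -42, -10, -4/7.
So there are 3 negative pivots.
H is negative definite, so the origin is a strict local maximum.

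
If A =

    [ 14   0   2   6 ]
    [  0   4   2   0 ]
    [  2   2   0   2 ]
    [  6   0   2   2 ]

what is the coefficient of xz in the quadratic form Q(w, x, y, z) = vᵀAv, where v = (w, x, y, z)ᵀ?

0

The coefficient of xz is A[2,4] + A[4,2] = 2·0 = 0.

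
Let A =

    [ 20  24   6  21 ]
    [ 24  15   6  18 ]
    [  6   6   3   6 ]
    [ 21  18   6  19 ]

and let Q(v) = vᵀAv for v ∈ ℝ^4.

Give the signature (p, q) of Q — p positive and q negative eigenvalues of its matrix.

Symmetric row and column elimination reduces A to a congruent diagonal form with pivots 20, -69/5, 30/23, 5/8.
Counting signs: 3 positive, 1 negative.

(3, 1)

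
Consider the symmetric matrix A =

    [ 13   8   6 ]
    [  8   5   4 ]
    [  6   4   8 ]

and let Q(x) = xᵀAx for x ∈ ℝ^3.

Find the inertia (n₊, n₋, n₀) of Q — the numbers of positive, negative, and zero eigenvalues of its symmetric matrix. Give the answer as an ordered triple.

Symmetric row and column elimination reduces A to a congruent diagonal form with pivots 13, 1/13, 4.
Counting signs: 3 positive.

(3, 0, 0)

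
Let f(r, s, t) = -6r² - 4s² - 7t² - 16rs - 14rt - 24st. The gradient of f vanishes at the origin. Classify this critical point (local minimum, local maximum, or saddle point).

saddle point

The Hessian at the origin is H = [[-12, -16, -14], [-16, -8, -24], [-14, -24, -14]].
Applying the same elementary operations to the rows and columns of H produces a congruent diagonal matrix with entries -12, 40/3, 1/5.
That gives 2 positive, 1 negative pivots.
H is indefinite, so the origin is a saddle point.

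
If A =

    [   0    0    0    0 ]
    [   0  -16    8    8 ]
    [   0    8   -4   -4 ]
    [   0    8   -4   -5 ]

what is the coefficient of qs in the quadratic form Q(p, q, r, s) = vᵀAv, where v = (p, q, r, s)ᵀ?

16

The coefficient of qs is A[2,4] + A[4,2] = 2·8 = 16.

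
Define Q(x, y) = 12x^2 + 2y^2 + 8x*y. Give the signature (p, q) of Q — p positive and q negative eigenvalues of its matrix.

The associated matrix is A = [[12, 4], [4, 2]].
Row-reducing A symmetrically gives the diagonal entries 12, 2/3.
So there are 2 positive pivots.

(2, 0)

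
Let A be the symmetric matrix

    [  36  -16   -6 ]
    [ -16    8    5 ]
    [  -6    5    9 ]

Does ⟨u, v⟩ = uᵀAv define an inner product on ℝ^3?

Row-reducing A symmetrically gives the diagonal entries 36, 8/9, 15/8.
So there are 3 positive pivots.
Hence Q is positive definite.
⟨·,·⟩ is an inner product exactly when A is positive definite.

yes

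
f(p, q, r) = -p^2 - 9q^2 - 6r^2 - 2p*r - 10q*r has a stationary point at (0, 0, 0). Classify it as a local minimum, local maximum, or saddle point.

The Hessian at the origin is H = [[-2, 0, -2], [0, -18, -10], [-2, -10, -12]].
Applying the same elementary operations to the rows and columns of H produces a congruent diagonal matrix with entries -2, -18, -40/9.
That gives 3 negative pivots.
H is negative definite, so the origin is a strict local maximum.

local maximum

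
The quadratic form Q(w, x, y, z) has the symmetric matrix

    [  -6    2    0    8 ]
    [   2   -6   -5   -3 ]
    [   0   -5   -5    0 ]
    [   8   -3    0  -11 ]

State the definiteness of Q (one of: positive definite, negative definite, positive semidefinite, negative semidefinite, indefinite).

Applying the same elementary operations to the rows and columns of A produces a congruent diagonal matrix with entries -6, -16/3, -5/16, 0.
That gives 3 negative, 1 zero pivots.
Hence Q is negative semidefinite.

negative semidefinite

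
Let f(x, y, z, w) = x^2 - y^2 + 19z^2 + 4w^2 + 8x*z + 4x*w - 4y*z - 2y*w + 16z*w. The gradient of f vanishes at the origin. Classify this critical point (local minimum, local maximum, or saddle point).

The Hessian at the origin is H = [[2, 0, 8, 4], [0, -2, -4, -2], [8, -4, 38, 16], [4, -2, 16, 8]].
Congruent diagonalization of H (simultaneous row and column reduction) yields pivots 2, -2, 14, 6/7.
So there are 3 positive, 1 negative pivots.
H is indefinite, so the origin is a saddle point.

saddle point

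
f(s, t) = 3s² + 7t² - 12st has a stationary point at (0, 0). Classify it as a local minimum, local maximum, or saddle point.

saddle point

The Hessian at the origin is H = [[6, -12], [-12, 14]].
det H = 6·14 − (-12)² = -60 < 0, so H is indefinite.
Therefore the origin is a saddle point.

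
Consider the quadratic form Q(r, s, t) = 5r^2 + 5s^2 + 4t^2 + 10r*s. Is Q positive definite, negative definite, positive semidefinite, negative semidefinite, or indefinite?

Write A = [[5, 5, 0], [5, 5, 0], [0, 0, 4]].
Symmetric row and column elimination reduces A to a congruent diagonal form with pivots 5, 0, 4.
Counting signs: 2 positive, 1 zero.
Hence Q is positive semidefinite.

positive semidefinite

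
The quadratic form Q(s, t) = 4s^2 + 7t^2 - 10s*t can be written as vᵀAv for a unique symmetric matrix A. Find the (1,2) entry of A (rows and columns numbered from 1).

The coefficient of s·t in Q is -10. For a symmetric A this equals A[1,2] + A[2,1] = 2·A[1,2].
So A[1,2] = -10/2 = -5.

-5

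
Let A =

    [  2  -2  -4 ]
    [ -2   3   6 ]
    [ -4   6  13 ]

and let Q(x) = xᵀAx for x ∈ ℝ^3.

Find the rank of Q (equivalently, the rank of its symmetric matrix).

3

Applying the same elementary operations to the rows and columns of A produces a congruent diagonal matrix with entries 2, 1, 1.
So there are 3 positive pivots.
The rank is the number of nonzero pivots: 3.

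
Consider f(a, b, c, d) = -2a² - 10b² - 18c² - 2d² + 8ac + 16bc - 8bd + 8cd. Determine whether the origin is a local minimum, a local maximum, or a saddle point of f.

The Hessian at the origin is H = [[-4, 0, 8, 0], [0, -20, 16, -8], [8, 16, -36, 8], [0, -8, 8, -4]].
Congruent diagonalization of H (simultaneous row and column reduction) yields pivots -4, -20, -36/5, -4/9.
That gives 4 negative pivots.
H is negative definite, so the origin is a strict local maximum.

local maximum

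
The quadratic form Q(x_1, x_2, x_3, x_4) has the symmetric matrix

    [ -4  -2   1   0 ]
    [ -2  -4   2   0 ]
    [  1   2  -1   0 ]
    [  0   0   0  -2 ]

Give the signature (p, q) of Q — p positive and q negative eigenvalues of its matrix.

Applying the same elementary operations to the rows and columns of A produces a congruent diagonal matrix with entries -4, -3, 0, -2.
Counting signs: 3 negative, 1 zero.

(0, 3)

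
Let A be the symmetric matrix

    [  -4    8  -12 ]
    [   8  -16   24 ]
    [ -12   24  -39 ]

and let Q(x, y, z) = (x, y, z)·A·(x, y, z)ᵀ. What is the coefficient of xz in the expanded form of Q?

-24

The coefficient of xz is A[1,3] + A[3,1] = 2·(-12) = -24.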